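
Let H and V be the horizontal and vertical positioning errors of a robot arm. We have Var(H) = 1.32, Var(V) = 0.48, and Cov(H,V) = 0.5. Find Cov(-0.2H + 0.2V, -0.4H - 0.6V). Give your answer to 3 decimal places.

Cov(-0.2H + 0.2V, -0.4H - 0.6V) = (-0.2)(-0.4)Var(H) + (0.2)(-0.6)Var(V) + [(-0.2)(-0.6) + (0.2)(-0.4)]Cov(H,V)
= 0.08·1.32 + -0.12·0.48 + 0.04·0.5 = 0.068

0.068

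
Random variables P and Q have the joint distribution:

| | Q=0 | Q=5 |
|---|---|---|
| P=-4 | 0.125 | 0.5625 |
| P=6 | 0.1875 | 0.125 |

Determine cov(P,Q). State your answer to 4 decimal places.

E[P] = -0.875,  E[Q] = 3.4375
E[PQ] = -7.5
cov(P,Q) = E[PQ] − E[P]E[Q] = -7.5 − (-0.875)(3.4375) = -4.4921875

-4.4922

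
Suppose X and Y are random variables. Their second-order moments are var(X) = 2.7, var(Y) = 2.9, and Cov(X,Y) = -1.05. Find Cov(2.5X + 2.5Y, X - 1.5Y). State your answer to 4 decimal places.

-2.8125

Cov(2.5X + 2.5Y, X - 1.5Y) = (2.5)(1)var(X) + (2.5)(-1.5)var(Y) + [(2.5)(-1.5) + (2.5)(1)]Cov(X,Y)
= 2.5·2.7 + -3.75·2.9 + -1.25·-1.05 = -2.8125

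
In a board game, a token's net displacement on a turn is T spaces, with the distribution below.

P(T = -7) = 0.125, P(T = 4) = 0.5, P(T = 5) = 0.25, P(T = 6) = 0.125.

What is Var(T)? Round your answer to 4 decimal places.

E[T] = (-7)(0.125) + (4)(0.5) + (5)(0.25) + (6)(0.125) = 3.125
E[T²] = (-7)²(0.125) + (4)²(0.5) + (5)²(0.25) + (6)²(0.125) = 24.875
Var(T) = E[T²] − (E[T])² = 24.875 − (3.125)² = 15.109375

15.1094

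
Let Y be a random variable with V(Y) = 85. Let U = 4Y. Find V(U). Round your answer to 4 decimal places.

V(4Y) = (4)²·V(Y) = 16·85 = 1360

1360.0000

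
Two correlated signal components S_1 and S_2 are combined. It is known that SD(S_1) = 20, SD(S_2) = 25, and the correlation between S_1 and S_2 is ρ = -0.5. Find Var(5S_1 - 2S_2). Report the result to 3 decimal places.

Var(S_1) = (20)² = 400;  Var(S_2) = (25)² = 625
Cov(S_1,S_2) = ρ·SD(S_1)·SD(S_2) = -0.5·20·25 = -250
Var(5S_1 - 2S_2) = (5)²·Var(S_1) + (-2)²·Var(S_2) + 2·(5)·(-2)·Cov(S_1,S_2)
= 25·400 + 4·625 + -20·-250 = 17500

17500.000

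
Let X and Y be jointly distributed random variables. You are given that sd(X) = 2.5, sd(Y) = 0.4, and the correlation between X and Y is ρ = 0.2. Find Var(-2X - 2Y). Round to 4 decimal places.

Var(X) = (2.5)² = 6.25;  Var(Y) = (0.4)² = 0.16
Cov(X,Y) = ρ·sd(X)·sd(Y) = 0.2·2.5·0.4 = 0.2
Var(-2X - 2Y) = (-2)²·Var(X) + (-2)²·Var(Y) + 2·(-2)·(-2)·Cov(X,Y)
= 4·6.25 + 4·0.16 + 8·0.2 = 27.24

27.2400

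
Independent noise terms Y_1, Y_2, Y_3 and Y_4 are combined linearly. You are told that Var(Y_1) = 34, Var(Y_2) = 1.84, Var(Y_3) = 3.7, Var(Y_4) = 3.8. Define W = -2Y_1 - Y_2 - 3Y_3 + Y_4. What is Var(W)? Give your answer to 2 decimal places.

By independence, Var(W) = (-2)²Var(Y_1) + (-1)²Var(Y_2) + (-3)²Var(Y_3) + (1)²Var(Y_4)
= (-2)²·34 + (-1)²·1.84 + (-3)²·3.7 + (1)²·3.8 = 174.94

174.94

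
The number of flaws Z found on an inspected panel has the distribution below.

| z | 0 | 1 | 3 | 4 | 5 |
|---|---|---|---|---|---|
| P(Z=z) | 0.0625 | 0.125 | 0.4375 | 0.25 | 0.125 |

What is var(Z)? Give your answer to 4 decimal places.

1.8086

E[Z] = (0)(0.0625) + (1)(0.125) + (3)(0.4375) + (4)(0.25) + (5)(0.125) = 3.0625
E[Z²] = (0)²(0.0625) + (1)²(0.125) + (3)²(0.4375) + (4)²(0.25) + (5)²(0.125) = 11.1875
var(Z) = E[Z²] − (E[Z])² = 11.1875 − (3.0625)² = 1.80859375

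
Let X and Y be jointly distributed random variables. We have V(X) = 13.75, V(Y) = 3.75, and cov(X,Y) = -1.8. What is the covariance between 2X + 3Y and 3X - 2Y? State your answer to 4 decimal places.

51.0000

cov(2X + 3Y, 3X - 2Y) = (2)(3)V(X) + (3)(-2)V(Y) + [(2)(-2) + (3)(3)]cov(X,Y)
= 6·13.75 + -6·3.75 + 5·-1.8 = 51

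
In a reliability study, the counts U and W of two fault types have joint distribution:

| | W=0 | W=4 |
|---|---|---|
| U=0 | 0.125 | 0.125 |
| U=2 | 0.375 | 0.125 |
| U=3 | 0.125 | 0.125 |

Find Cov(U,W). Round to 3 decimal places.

E[U] = 1.75,  E[W] = 1.5
E[UW] = 2.5
Cov(U,W) = E[UW] − E[U]E[W] = 2.5 − (1.75)(1.5) = -0.125

-0.125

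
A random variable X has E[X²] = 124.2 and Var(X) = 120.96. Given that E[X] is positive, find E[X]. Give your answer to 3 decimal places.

1.800

(E[X])² = E[X²] − Var(X) = 124.2 − 120.96 = 3.24
E[X] = √3.24 = 1.8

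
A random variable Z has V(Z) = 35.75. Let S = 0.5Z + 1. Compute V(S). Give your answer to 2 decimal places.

8.94

V(0.5Z + 1) = (0.5)²·V(Z) = 0.25·35.75 = 8.9375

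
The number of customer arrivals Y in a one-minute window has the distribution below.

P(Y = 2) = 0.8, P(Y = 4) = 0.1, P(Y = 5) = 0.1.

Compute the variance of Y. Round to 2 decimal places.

E[Y] = (2)(0.8) + (4)(0.1) + (5)(0.1) = 2.5
E[Y²] = (2)²(0.8) + (4)²(0.1) + (5)²(0.1) = 7.3
Var(Y) = E[Y²] − (E[Y])² = 7.3 − (2.5)² = 1.05

1.05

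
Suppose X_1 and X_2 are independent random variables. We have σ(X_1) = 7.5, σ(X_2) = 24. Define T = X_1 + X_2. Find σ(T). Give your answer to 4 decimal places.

Var(X_1) = 56.25, Var(X_2) = 576
By independence, Var(T) = (1)²Var(X_1) + (1)²Var(X_2)
= (1)²·56.25 + (1)²·576 = 632.25
σ(T) = √632.25 ≈ 25.1446

25.1446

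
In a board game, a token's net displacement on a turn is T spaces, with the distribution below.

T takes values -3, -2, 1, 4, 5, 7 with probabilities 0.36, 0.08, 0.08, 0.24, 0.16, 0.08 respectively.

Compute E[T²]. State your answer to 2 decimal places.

15.40

E[T²] = (-3)²(0.36) + (-2)²(0.08) + (1)²(0.08) + (4)²(0.24) + (5)²(0.16) + (7)²(0.08) = 15.4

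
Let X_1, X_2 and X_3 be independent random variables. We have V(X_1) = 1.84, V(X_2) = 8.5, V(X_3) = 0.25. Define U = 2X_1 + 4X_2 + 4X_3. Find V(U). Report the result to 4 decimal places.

By independence, V(U) = (2)²V(X_1) + (4)²V(X_2) + (4)²V(X_3)
= (2)²·1.84 + (4)²·8.5 + (4)²·0.25 = 147.36

147.3600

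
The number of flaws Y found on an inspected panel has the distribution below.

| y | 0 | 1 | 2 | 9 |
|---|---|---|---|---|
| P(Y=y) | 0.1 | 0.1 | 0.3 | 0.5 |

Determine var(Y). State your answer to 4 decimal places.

E[Y] = (0)(0.1) + (1)(0.1) + (2)(0.3) + (9)(0.5) = 5.2
E[Y²] = (0)²(0.1) + (1)²(0.1) + (2)²(0.3) + (9)²(0.5) = 41.8
var(Y) = E[Y²] − (E[Y])² = 41.8 − (5.2)² = 14.76

14.7600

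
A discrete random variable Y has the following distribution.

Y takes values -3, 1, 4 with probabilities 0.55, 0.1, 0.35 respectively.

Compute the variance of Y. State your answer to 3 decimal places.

E[Y] = (-3)(0.55) + (1)(0.1) + (4)(0.35) = -0.15
E[Y²] = (-3)²(0.55) + (1)²(0.1) + (4)²(0.35) = 10.65
V(Y) = E[Y²] − (E[Y])² = 10.65 − (-0.15)² = 10.6275

10.628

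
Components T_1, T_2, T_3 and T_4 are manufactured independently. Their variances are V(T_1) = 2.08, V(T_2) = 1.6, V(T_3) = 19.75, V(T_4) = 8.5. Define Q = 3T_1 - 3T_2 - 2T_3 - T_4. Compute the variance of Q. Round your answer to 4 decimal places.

By independence, V(Q) = (3)²V(T_1) + (-3)²V(T_2) + (-2)²V(T_3) + (-1)²V(T_4)
= (3)²·2.08 + (-3)²·1.6 + (-2)²·19.75 + (-1)²·8.5 = 120.62

120.6200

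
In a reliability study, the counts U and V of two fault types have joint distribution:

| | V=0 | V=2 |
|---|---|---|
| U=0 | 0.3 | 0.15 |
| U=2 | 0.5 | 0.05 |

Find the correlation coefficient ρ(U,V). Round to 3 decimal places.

E[U] = 1.1,  E[V] = 0.4
E[UV] = 0.2
Cov(U,V) = E[UV] − E[U]E[V] = 0.2 − (1.1)(0.4) = -0.24
Var(U) = 0.99,  Var(V) = 0.64
ρ = -0.24 / √(0.99·0.64) ≈ -0.302

-0.302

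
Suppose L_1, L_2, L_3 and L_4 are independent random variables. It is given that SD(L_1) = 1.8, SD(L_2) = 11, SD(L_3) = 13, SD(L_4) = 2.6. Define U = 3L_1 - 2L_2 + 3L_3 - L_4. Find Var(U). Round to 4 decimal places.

2040.9200

Var(L_1) = 3.24, Var(L_2) = 121, Var(L_3) = 169, Var(L_4) = 6.76
By independence, Var(U) = (3)²Var(L_1) + (-2)²Var(L_2) + (3)²Var(L_3) + (-1)²Var(L_4)
= (3)²·3.24 + (-2)²·121 + (3)²·169 + (-1)²·6.76 = 2040.92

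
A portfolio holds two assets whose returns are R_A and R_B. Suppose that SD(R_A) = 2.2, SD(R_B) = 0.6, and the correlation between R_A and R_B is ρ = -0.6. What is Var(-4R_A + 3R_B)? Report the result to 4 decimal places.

Var(R_A) = (2.2)² = 4.84;  Var(R_B) = (0.6)² = 0.36
cov(R_A,R_B) = ρ·SD(R_A)·SD(R_B) = -0.6·2.2·0.6 = -0.792
Var(-4R_A + 3R_B) = (-4)²·Var(R_A) + (3)²·Var(R_B) + 2·(-4)·(3)·cov(R_A,R_B)
= 16·4.84 + 9·0.36 + -24·-0.792 = 99.688

99.6880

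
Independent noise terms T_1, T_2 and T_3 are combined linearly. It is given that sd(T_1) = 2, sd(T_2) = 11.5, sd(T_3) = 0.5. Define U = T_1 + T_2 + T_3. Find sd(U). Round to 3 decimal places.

var(T_1) = 4, var(T_2) = 132.25, var(T_3) = 0.25
By independence, var(U) = (1)²var(T_1) + (1)²var(T_2) + (1)²var(T_3)
= (1)²·4 + (1)²·132.25 + (1)²·0.25 = 136.5
sd(U) = √136.5 ≈ 11.683

11.683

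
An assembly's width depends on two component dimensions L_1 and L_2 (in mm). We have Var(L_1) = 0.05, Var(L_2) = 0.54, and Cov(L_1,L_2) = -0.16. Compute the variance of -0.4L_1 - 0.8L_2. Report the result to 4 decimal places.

0.2512

Var(-0.4L_1 - 0.8L_2) = (-0.4)²·Var(L_1) + (-0.8)²·Var(L_2) + 2·(-0.4)·(-0.8)·Cov(L_1,L_2)
= 0.16·0.05 + 0.64·0.54 + 0.64·-0.16 = 0.2512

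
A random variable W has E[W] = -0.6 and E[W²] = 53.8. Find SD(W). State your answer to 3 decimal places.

7.310

var(W) = 53.8 − (-0.6)² = 53.44
SD(W) = √53.44 ≈ 7.310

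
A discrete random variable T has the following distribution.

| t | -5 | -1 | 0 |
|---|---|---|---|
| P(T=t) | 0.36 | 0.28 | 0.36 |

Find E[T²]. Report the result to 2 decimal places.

9.28

E[T²] = (-5)²(0.36) + (-1)²(0.28) + (0)²(0.36) = 9.28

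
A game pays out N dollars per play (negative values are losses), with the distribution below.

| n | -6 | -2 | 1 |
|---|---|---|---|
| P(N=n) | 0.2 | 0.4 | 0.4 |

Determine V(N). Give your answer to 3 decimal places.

6.640

E[N] = (-6)(0.2) + (-2)(0.4) + (1)(0.4) = -1.6
E[N²] = (-6)²(0.2) + (-2)²(0.4) + (1)²(0.4) = 9.2
V(N) = E[N²] − (E[N])² = 9.2 − (-1.6)² = 6.64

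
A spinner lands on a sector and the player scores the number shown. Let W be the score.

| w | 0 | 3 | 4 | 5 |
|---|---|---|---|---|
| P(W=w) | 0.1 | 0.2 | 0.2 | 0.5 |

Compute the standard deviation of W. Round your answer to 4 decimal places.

E[W] = (0)(0.1) + (3)(0.2) + (4)(0.2) + (5)(0.5) = 3.9
E[W²] = (0)²(0.1) + (3)²(0.2) + (4)²(0.2) + (5)²(0.5) = 17.5
Var(W) = E[W²] − (E[W])² = 17.5 − (3.9)² = 2.29
SD(W) = √2.29 ≈ 1.5133

1.5133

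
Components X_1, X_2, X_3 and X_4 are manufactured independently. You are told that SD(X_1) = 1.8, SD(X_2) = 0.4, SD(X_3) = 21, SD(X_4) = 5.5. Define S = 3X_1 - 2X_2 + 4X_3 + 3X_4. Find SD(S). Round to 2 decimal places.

Var(X_1) = 3.24, Var(X_2) = 0.16, Var(X_3) = 441, Var(X_4) = 30.25
By independence, Var(S) = (3)²Var(X_1) + (-2)²Var(X_2) + (4)²Var(X_3) + (3)²Var(X_4)
= (3)²·3.24 + (-2)²·0.16 + (4)²·441 + (3)²·30.25 = 7358.05
SD(S) = √7358.05 ≈ 85.78

85.78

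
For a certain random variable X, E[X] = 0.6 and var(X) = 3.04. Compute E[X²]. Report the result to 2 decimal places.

3.40

E[X²] = var(X) + (E[X])² = 3.04 + (0.6)² = 3.4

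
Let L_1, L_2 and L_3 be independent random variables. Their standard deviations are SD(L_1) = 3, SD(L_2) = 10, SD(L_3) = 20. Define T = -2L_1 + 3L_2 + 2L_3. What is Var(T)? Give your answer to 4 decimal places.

2536.0000

Var(L_1) = 9, Var(L_2) = 100, Var(L_3) = 400
By independence, Var(T) = (-2)²Var(L_1) + (3)²Var(L_2) + (2)²Var(L_3)
= (-2)²·9 + (3)²·100 + (2)²·400 = 2536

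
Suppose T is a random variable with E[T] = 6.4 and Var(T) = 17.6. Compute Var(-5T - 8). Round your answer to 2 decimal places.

440.00

Var(-5T - 8) = (-5)²·Var(T) = 25·17.6 = 440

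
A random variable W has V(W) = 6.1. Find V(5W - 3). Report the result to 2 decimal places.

V(5W - 3) = (5)²·V(W) = 25·6.1 = 152.5

152.50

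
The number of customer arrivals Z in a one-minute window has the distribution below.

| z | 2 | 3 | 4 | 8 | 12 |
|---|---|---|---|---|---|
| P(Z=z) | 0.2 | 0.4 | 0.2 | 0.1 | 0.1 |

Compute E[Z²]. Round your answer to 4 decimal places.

E[Z²] = (2)²(0.2) + (3)²(0.4) + (4)²(0.2) + (8)²(0.1) + (12)²(0.1) = 28.4

28.4000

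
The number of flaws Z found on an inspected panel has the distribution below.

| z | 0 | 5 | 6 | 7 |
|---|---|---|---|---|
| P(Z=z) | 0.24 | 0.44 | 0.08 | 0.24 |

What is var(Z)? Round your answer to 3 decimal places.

E[Z] = (0)(0.24) + (5)(0.44) + (6)(0.08) + (7)(0.24) = 4.36
E[Z²] = (0)²(0.24) + (5)²(0.44) + (6)²(0.08) + (7)²(0.24) = 25.64
var(Z) = E[Z²] − (E[Z])² = 25.64 − (4.36)² = 6.6304

6.630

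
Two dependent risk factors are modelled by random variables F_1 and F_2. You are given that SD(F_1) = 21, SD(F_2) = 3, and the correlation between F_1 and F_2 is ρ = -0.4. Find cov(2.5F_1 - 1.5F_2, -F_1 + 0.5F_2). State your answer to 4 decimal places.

V(F_1) = (21)² = 441;  V(F_2) = (3)² = 9
cov(F_1,F_2) = ρ·SD(F_1)·SD(F_2) = -0.4·21·3 = -25.2
cov(2.5F_1 - 1.5F_2, -F_1 + 0.5F_2) = (2.5)(-1)V(F_1) + (-1.5)(0.5)V(F_2) + [(2.5)(0.5) + (-1.5)(-1)]cov(F_1,F_2)
= -2.5·441 + -0.75·9 + 2.75·-25.2 = -1178.55

-1178.5500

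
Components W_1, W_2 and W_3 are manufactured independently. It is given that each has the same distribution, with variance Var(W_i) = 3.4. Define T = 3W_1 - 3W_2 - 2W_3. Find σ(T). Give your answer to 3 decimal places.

By independence, Var(T) = (3)²Var(W_1) + (-3)²Var(W_2) + (-2)²Var(W_3)
= (3)²·3.4 + (-3)²·3.4 + (-2)²·3.4 = 74.8
σ(T) = √74.8 ≈ 8.649

8.649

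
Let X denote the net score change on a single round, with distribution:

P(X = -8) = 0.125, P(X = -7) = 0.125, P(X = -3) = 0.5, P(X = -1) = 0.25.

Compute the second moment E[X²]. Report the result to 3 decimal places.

18.875

E[X²] = (-8)²(0.125) + (-7)²(0.125) + (-3)²(0.5) + (-1)²(0.25) = 18.875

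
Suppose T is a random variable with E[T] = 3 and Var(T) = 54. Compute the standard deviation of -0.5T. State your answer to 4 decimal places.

Var(-0.5T) = (-0.5)²·54 = 13.5
SD(-0.5T) = √13.5 ≈ 3.6742

3.6742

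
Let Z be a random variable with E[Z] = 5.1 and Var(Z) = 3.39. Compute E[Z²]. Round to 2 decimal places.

29.40

E[Z²] = Var(Z) + (E[Z])² = 3.39 + (5.1)² = 29.4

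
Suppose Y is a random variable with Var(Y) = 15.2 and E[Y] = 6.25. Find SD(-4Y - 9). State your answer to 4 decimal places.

Var(-4Y - 9) = (-4)²·15.2 = 243.2
SD(-4Y - 9) = √243.2 ≈ 15.5949

15.5949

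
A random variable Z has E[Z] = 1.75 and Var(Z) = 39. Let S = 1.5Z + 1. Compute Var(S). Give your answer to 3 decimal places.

87.750

Var(1.5Z + 1) = (1.5)²·Var(Z) = 2.25·39 = 87.75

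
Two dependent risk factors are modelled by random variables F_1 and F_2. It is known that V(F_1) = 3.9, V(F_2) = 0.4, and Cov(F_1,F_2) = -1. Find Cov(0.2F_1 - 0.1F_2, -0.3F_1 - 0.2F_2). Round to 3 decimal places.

-0.216

Cov(0.2F_1 - 0.1F_2, -0.3F_1 - 0.2F_2) = (0.2)(-0.3)V(F_1) + (-0.1)(-0.2)V(F_2) + [(0.2)(-0.2) + (-0.1)(-0.3)]Cov(F_1,F_2)
= -0.06·3.9 + 0.02·0.4 + -0.01·-1 = -0.216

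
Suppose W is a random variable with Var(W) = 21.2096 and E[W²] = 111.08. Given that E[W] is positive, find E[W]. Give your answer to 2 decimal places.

9.48

(E[W])² = E[W²] − Var(W) = 111.08 − 21.2096 = 89.8704
E[W] = √89.8704 = 9.48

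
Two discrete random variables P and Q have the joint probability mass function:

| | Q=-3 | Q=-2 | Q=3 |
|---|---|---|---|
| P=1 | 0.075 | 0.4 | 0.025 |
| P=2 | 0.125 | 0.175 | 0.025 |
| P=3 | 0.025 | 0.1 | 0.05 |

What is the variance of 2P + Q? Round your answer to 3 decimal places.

E[P] = 1.675,  E[Q] = -1.725,  E[PQ] = -2.625
Var(P) = 3.375 − (1.675)² = 0.569375;  Var(Q) = 5.625 − (-1.725)² = 2.649375
Cov(P,Q) = -2.625 − (1.675)(-1.725) = 0.264375
Var(2P + Q) = (2)²·0.569375 + (1)²·2.649375 + 2·(2)·(1)·0.264375 = 5.984375

5.984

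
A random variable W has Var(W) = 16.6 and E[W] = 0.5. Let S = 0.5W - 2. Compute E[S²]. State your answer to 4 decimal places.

E[0.5W - 2] = 0.5·0.5 − 2 = -1.75
Var(0.5W - 2) = (0.5)²·16.6 = 4.15
E[S²] = Var(S) + (E[S])² = 4.15 + (-1.75)² = 7.2125

7.2125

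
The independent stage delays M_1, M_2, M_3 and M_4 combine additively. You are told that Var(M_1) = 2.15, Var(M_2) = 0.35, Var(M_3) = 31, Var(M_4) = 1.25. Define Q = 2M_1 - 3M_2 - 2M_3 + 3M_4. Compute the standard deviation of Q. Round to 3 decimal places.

By independence, Var(Q) = (2)²Var(M_1) + (-3)²Var(M_2) + (-2)²Var(M_3) + (3)²Var(M_4)
= (2)²·2.15 + (-3)²·0.35 + (-2)²·31 + (3)²·1.25 = 147
SD(Q) = √147 ≈ 12.124

12.124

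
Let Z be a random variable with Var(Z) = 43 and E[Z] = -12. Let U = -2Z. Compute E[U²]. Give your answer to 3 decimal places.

E[-2Z] = -2·-12 = 24
Var(-2Z) = (-2)²·43 = 172
E[U²] = Var(U) + (E[U])² = 172 + (24)² = 748

748.000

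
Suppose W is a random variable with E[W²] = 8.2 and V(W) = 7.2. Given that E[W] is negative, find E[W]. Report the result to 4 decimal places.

(E[W])² = E[W²] − V(W) = 8.2 − 7.2 = 1
E[W] = −√1 = -1

-1.0000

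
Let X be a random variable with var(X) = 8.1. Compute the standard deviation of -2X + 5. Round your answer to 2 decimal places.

5.69

var(-2X + 5) = (-2)²·8.1 = 32.4
σ(-2X + 5) = √32.4 ≈ 5.69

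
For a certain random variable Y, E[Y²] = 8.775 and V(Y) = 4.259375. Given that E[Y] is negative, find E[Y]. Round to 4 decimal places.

(E[Y])² = E[Y²] − V(Y) = 8.775 − 4.259375 = 4.515625
E[Y] = −√4.515625 = -2.125

-2.1250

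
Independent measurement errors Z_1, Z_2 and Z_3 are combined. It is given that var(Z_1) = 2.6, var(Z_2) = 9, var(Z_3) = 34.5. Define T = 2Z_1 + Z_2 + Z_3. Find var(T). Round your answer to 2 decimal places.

53.90

By independence, var(T) = (2)²var(Z_1) + (1)²var(Z_2) + (1)²var(Z_3)
= (2)²·2.6 + (1)²·9 + (1)²·34.5 = 53.9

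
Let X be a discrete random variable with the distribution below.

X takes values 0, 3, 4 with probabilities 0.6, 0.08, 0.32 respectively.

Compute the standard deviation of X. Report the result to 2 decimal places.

E[X] = (0)(0.6) + (3)(0.08) + (4)(0.32) = 1.52
E[X²] = (0)²(0.6) + (3)²(0.08) + (4)²(0.32) = 5.84
Var(X) = E[X²] − (E[X])² = 5.84 − (1.52)² = 3.5296
SD(X) = √3.5296 ≈ 1.88

1.88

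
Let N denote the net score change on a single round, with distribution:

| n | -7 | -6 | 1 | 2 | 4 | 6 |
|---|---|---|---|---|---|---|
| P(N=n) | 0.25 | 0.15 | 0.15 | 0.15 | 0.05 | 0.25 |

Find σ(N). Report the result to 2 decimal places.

E[N] = (-7)(0.25) + (-6)(0.15) + (1)(0.15) + (2)(0.15) + (4)(0.05) + (6)(0.25) = -0.5
E[N²] = (-7)²(0.25) + (-6)²(0.15) + (1)²(0.15) + (2)²(0.15) + (4)²(0.05) + (6)²(0.25) = 28.2
var(N) = E[N²] − (E[N])² = 28.2 − (-0.5)² = 27.95
σ(N) = √27.95 ≈ 5.29

5.29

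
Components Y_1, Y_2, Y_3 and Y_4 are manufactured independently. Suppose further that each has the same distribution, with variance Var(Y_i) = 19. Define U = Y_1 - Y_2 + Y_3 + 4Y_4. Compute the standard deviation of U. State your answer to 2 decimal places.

19.00

By independence, Var(U) = (1)²Var(Y_1) + (-1)²Var(Y_2) + (1)²Var(Y_3) + (4)²Var(Y_4)
= (1)²·19 + (-1)²·19 + (1)²·19 + (4)²·19 = 361
SD(U) = √361 ≈ 19.00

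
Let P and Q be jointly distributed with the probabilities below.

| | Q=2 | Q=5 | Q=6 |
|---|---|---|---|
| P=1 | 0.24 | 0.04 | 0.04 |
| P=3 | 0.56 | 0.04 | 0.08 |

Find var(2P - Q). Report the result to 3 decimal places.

6.000

E[P] = 2.36,  E[Q] = 2.72,  E[PQ] = 6.32
var(P) = 6.44 − (2.36)² = 0.8704;  var(Q) = 9.52 − (2.72)² = 2.1216
Cov(P,Q) = 6.32 − (2.36)(2.72) = -0.0992
var(2P - Q) = (2)²·0.8704 + (-1)²·2.1216 + 2·(2)·(-1)·-0.0992 = 6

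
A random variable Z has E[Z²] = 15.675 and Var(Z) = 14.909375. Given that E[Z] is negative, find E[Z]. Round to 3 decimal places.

-0.875

(E[Z])² = E[Z²] − Var(Z) = 15.675 − 14.909375 = 0.765625
E[Z] = −√0.765625 = -0.875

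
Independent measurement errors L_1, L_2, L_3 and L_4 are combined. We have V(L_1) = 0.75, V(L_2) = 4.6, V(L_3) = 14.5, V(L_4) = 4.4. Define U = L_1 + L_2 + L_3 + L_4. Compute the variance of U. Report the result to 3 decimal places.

24.250

By independence, V(U) = (1)²V(L_1) + (1)²V(L_2) + (1)²V(L_3) + (1)²V(L_4)
= (1)²·0.75 + (1)²·4.6 + (1)²·14.5 + (1)²·4.4 = 24.25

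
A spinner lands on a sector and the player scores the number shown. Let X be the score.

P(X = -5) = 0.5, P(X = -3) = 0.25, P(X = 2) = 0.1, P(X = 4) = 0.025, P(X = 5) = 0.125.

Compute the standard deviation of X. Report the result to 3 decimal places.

3.643

E[X] = (-5)(0.5) + (-3)(0.25) + (2)(0.1) + (4)(0.025) + (5)(0.125) = -2.325
E[X²] = (-5)²(0.5) + (-3)²(0.25) + (2)²(0.1) + (4)²(0.025) + (5)²(0.125) = 18.675
Var(X) = E[X²] − (E[X])² = 18.675 − (-2.325)² = 13.269375
SD(X) = √13.269375 ≈ 3.643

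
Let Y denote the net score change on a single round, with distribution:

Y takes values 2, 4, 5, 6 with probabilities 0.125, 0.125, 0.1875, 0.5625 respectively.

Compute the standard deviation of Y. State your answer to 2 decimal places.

1.34

E[Y] = (2)(0.125) + (4)(0.125) + (5)(0.1875) + (6)(0.5625) = 5.0625
E[Y²] = (2)²(0.125) + (4)²(0.125) + (5)²(0.1875) + (6)²(0.5625) = 27.4375
V(Y) = E[Y²] − (E[Y])² = 27.4375 − (5.0625)² = 1.80859375
σ(Y) = √1.80859375 ≈ 1.34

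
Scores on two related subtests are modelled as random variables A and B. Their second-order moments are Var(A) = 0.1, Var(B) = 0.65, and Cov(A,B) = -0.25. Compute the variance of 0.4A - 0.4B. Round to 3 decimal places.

Var(0.4A - 0.4B) = (0.4)²·Var(A) + (-0.4)²·Var(B) + 2·(0.4)·(-0.4)·Cov(A,B)
= 0.16·0.1 + 0.16·0.65 + -0.32·-0.25 = 0.2

0.200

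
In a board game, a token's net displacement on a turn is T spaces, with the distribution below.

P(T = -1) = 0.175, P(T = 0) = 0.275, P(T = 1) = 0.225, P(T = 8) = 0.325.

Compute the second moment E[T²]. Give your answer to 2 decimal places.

21.20

E[T²] = (-1)²(0.175) + (0)²(0.275) + (1)²(0.225) + (8)²(0.325) = 21.2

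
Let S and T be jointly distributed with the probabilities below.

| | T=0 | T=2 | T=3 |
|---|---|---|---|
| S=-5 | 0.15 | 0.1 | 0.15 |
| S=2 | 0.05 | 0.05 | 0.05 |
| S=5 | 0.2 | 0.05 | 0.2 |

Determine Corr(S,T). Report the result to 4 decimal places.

-0.0206

E[S] = 0.55,  E[T] = 1.6
E[ST] = 0.75
cov(S,T) = E[ST] − E[S]E[T] = 0.75 − (0.55)(1.6) = -0.13
Var(S) = 21.5475,  Var(T) = 1.84
ρ = -0.13 / √(21.5475·1.84) ≈ -0.0206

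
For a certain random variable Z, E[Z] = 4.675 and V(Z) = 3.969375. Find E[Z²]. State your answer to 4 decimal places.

25.8250

E[Z²] = V(Z) + (E[Z])² = 3.969375 + (4.675)² = 25.825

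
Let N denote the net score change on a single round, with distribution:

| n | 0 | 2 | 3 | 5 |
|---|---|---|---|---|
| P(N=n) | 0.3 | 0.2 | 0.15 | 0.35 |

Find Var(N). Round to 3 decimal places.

E[N] = (0)(0.3) + (2)(0.2) + (3)(0.15) + (5)(0.35) = 2.6
E[N²] = (0)²(0.3) + (2)²(0.2) + (3)²(0.15) + (5)²(0.35) = 10.9
Var(N) = E[N²] − (E[N])² = 10.9 − (2.6)² = 4.14

4.140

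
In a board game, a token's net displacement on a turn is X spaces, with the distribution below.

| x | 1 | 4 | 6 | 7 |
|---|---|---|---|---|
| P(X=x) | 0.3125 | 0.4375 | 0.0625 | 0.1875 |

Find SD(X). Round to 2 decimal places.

2.17

E[X] = (1)(0.3125) + (4)(0.4375) + (6)(0.0625) + (7)(0.1875) = 3.75
E[X²] = (1)²(0.3125) + (4)²(0.4375) + (6)²(0.0625) + (7)²(0.1875) = 18.75
Var(X) = E[X²] − (E[X])² = 18.75 − (3.75)² = 4.6875
SD(X) = √4.6875 ≈ 2.17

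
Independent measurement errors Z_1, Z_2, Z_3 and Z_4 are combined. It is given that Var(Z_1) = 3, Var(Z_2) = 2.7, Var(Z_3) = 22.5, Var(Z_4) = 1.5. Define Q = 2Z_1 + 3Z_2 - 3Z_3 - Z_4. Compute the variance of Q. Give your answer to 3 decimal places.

240.300

By independence, Var(Q) = (2)²Var(Z_1) + (3)²Var(Z_2) + (-3)²Var(Z_3) + (-1)²Var(Z_4)
= (2)²·3 + (3)²·2.7 + (-3)²·22.5 + (-1)²·1.5 = 240.3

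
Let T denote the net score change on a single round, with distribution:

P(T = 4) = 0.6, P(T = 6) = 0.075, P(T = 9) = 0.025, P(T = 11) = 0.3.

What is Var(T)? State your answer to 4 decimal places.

9.9844

E[T] = (4)(0.6) + (6)(0.075) + (9)(0.025) + (11)(0.3) = 6.375
E[T²] = (4)²(0.6) + (6)²(0.075) + (9)²(0.025) + (11)²(0.3) = 50.625
Var(T) = E[T²] − (E[T])² = 50.625 − (6.375)² = 9.984375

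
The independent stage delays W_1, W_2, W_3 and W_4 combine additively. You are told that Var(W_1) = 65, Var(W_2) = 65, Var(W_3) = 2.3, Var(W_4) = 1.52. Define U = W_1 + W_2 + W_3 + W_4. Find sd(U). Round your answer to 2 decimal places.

By independence, Var(U) = (1)²Var(W_1) + (1)²Var(W_2) + (1)²Var(W_3) + (1)²Var(W_4)
= (1)²·65 + (1)²·65 + (1)²·2.3 + (1)²·1.52 = 133.82
sd(U) = √133.82 ≈ 11.57

11.57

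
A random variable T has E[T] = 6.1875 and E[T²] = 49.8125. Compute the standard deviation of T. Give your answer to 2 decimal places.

Var(T) = 49.8125 − (6.1875)² = 11.52734375
σ(T) = √11.52734375 ≈ 3.40

3.40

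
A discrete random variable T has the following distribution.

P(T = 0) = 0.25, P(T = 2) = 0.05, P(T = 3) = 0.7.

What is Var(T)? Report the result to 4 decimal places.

E[T] = (0)(0.25) + (2)(0.05) + (3)(0.7) = 2.2
E[T²] = (0)²(0.25) + (2)²(0.05) + (3)²(0.7) = 6.5
Var(T) = E[T²] − (E[T])² = 6.5 − (2.2)² = 1.66

1.6600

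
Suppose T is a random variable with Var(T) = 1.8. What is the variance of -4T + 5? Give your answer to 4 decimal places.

28.8000

Var(-4T + 5) = (-4)²·Var(T) = 16·1.8 = 28.8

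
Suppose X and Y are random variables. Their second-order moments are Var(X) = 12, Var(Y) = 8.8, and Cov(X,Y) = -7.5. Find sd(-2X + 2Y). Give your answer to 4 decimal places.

11.9666

Var(-2X + 2Y) = (-2)²·Var(X) + (2)²·Var(Y) + 2·(-2)·(2)·Cov(X,Y)
= 4·12 + 4·8.8 + -8·-7.5 = 143.2
sd(-2X + 2Y) = √143.2 ≈ 11.9666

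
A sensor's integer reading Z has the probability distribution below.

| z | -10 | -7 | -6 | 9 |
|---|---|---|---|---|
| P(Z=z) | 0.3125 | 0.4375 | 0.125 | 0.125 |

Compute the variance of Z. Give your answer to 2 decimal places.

E[Z] = (-10)(0.3125) + (-7)(0.4375) + (-6)(0.125) + (9)(0.125) = -5.8125
E[Z²] = (-10)²(0.3125) + (-7)²(0.4375) + (-6)²(0.125) + (9)²(0.125) = 67.3125
Var(Z) = E[Z²] − (E[Z])² = 67.3125 − (-5.8125)² = 33.52734375

33.53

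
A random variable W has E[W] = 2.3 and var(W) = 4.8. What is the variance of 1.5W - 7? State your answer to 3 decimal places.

var(1.5W - 7) = (1.5)²·var(W) = 2.25·4.8 = 10.8

10.800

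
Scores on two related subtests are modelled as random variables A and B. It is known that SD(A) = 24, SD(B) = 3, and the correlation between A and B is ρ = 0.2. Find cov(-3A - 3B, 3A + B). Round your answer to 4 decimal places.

-5383.8000

Var(A) = (24)² = 576;  Var(B) = (3)² = 9
cov(A,B) = ρ·SD(A)·SD(B) = 0.2·24·3 = 14.4
cov(-3A - 3B, 3A + B) = (-3)(3)Var(A) + (-3)(1)Var(B) + [(-3)(1) + (-3)(3)]cov(A,B)
= -9·576 + -3·9 + -12·14.4 = -5383.8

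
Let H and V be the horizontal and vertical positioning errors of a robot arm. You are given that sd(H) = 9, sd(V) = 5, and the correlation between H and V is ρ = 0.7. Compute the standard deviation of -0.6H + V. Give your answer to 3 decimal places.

Var(H) = (9)² = 81;  Var(V) = (5)² = 25
Cov(H,V) = ρ·sd(H)·sd(V) = 0.7·9·5 = 31.5
Var(-0.6H + V) = (-0.6)²·Var(H) + (1)²·Var(V) + 2·(-0.6)·(1)·Cov(H,V)
= 0.36·81 + 1·25 + -1.2·31.5 = 16.36
sd(-0.6H + V) = √16.36 ≈ 4.045

4.045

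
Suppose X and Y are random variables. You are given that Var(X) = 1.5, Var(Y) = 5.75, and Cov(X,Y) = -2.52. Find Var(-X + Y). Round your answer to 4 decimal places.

12.2900

Var(-X + Y) = (-1)²·Var(X) + (1)²·Var(Y) + 2·(-1)·(1)·Cov(X,Y)
= 1·1.5 + 1·5.75 + -2·-2.52 = 12.29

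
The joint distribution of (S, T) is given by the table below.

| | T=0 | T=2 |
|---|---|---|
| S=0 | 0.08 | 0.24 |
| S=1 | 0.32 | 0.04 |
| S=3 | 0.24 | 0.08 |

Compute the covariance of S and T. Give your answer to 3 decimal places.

E[S] = 1.32,  E[T] = 0.72
E[ST] = 0.56
Cov(S,T) = E[ST] − E[S]E[T] = 0.56 − (1.32)(0.72) = -0.3904

-0.390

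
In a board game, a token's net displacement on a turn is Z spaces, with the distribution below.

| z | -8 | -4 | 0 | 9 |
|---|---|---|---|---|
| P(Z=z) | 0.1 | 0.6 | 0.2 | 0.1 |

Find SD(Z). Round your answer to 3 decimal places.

4.337

E[Z] = (-8)(0.1) + (-4)(0.6) + (0)(0.2) + (9)(0.1) = -2.3
E[Z²] = (-8)²(0.1) + (-4)²(0.6) + (0)²(0.2) + (9)²(0.1) = 24.1
var(Z) = E[Z²] − (E[Z])² = 24.1 − (-2.3)² = 18.81
SD(Z) = √18.81 ≈ 4.337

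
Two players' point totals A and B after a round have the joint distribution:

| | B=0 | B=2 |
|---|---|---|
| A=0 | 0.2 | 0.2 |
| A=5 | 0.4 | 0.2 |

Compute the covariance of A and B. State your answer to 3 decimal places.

E[A] = 3,  E[B] = 0.8
E[AB] = 2
cov(A,B) = E[AB] − E[A]E[B] = 2 − (3)(0.8) = -0.4

-0.400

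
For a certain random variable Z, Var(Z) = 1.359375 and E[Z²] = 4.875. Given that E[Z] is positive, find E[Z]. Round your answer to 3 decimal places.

(E[Z])² = E[Z²] − Var(Z) = 4.875 − 1.359375 = 3.515625
E[Z] = √3.515625 = 1.875

1.875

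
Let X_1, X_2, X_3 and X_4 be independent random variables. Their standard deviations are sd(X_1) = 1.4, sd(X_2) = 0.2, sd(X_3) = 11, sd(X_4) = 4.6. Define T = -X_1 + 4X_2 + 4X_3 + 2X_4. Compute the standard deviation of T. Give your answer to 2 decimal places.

V(X_1) = 1.96, V(X_2) = 0.04, V(X_3) = 121, V(X_4) = 21.16
By independence, V(T) = (-1)²V(X_1) + (4)²V(X_2) + (4)²V(X_3) + (2)²V(X_4)
= (-1)²·1.96 + (4)²·0.04 + (4)²·121 + (2)²·21.16 = 2023.24
sd(T) = √2023.24 ≈ 44.98

44.98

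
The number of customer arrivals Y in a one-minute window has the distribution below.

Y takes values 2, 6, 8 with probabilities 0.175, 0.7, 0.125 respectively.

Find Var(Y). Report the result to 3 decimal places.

E[Y] = (2)(0.175) + (6)(0.7) + (8)(0.125) = 5.55
E[Y²] = (2)²(0.175) + (6)²(0.7) + (8)²(0.125) = 33.9
Var(Y) = E[Y²] − (E[Y])² = 33.9 − (5.55)² = 3.0975

3.098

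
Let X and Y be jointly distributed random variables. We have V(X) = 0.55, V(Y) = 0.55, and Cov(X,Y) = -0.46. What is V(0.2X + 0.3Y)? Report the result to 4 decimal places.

0.0163

V(0.2X + 0.3Y) = (0.2)²·V(X) + (0.3)²·V(Y) + 2·(0.2)·(0.3)·Cov(X,Y)
= 0.04·0.55 + 0.09·0.55 + 0.12·-0.46 = 0.0163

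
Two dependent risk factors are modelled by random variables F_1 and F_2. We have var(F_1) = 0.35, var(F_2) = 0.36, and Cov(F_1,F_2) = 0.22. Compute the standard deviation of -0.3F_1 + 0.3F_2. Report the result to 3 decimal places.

var(-0.3F_1 + 0.3F_2) = (-0.3)²·var(F_1) + (0.3)²·var(F_2) + 2·(-0.3)·(0.3)·Cov(F_1,F_2)
= 0.09·0.35 + 0.09·0.36 + -0.18·0.22 = 0.0243
SD(-0.3F_1 + 0.3F_2) = √0.0243 ≈ 0.156

0.156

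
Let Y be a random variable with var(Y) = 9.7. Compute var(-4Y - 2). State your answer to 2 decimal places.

155.20

var(-4Y - 2) = (-4)²·var(Y) = 16·9.7 = 155.2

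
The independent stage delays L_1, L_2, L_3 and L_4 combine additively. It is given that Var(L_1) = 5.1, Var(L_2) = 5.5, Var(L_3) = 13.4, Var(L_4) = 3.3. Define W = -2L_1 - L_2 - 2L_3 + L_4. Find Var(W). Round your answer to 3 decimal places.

By independence, Var(W) = (-2)²Var(L_1) + (-1)²Var(L_2) + (-2)²Var(L_3) + (1)²Var(L_4)
= (-2)²·5.1 + (-1)²·5.5 + (-2)²·13.4 + (1)²·3.3 = 82.8

82.800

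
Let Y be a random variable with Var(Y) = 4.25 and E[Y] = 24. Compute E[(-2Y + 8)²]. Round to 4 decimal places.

1617.0000

E[-2Y + 8] = -2·24 + 8 = -40
Var(-2Y + 8) = (-2)²·4.25 = 17
E[(-2Y + 8)²] = Var((-2Y + 8)) + (E[(-2Y + 8)])² = 17 + (-40)² = 1617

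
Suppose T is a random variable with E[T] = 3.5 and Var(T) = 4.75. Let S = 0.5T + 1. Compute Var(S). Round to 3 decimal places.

1.188

Var(0.5T + 1) = (0.5)²·Var(T) = 0.25·4.75 = 1.1875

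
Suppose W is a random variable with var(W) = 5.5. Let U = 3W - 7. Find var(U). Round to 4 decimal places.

49.5000

var(3W - 7) = (3)²·var(W) = 9·5.5 = 49.5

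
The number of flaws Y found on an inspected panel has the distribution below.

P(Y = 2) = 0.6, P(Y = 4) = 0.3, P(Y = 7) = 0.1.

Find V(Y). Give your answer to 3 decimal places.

2.490

E[Y] = (2)(0.6) + (4)(0.3) + (7)(0.1) = 3.1
E[Y²] = (2)²(0.6) + (4)²(0.3) + (7)²(0.1) = 12.1
V(Y) = E[Y²] − (E[Y])² = 12.1 − (3.1)² = 2.49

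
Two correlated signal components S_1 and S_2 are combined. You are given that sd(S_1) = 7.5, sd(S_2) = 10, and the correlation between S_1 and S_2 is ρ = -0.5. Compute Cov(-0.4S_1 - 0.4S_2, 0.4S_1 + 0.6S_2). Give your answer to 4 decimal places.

-18.0000

var(S_1) = (7.5)² = 56.25;  var(S_2) = (10)² = 100
Cov(S_1,S_2) = ρ·sd(S_1)·sd(S_2) = -0.5·7.5·10 = -37.5
Cov(-0.4S_1 - 0.4S_2, 0.4S_1 + 0.6S_2) = (-0.4)(0.4)var(S_1) + (-0.4)(0.6)var(S_2) + [(-0.4)(0.6) + (-0.4)(0.4)]Cov(S_1,S_2)
= -0.16·56.25 + -0.24·100 + -0.4·-37.5 = -18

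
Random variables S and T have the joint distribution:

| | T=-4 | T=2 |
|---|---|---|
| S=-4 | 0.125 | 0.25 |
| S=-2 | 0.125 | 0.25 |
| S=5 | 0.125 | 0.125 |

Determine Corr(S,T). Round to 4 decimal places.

E[S] = -1,  E[T] = -0.25
E[ST] = -1.25
Cov(S,T) = E[ST] − E[S]E[T] = -1.25 − (-1)(-0.25) = -1.5
Var(S) = 12.75,  Var(T) = 8.4375
ρ = -1.5 / √(12.75·8.4375) ≈ -0.1446

-0.1446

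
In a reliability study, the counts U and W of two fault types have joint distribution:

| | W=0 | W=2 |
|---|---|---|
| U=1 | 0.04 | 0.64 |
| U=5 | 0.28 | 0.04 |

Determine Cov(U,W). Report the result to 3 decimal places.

-1.421

E[U] = 2.28,  E[W] = 1.36
E[UW] = 1.68
Cov(U,W) = E[UW] − E[U]E[W] = 1.68 − (2.28)(1.36) = -1.4208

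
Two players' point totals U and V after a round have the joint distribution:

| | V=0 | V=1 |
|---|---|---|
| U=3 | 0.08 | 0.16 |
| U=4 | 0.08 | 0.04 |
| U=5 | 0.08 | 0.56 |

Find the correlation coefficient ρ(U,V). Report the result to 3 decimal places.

E[U] = 4.4,  E[V] = 0.76
E[UV] = 3.44
Cov(U,V) = E[UV] − E[U]E[V] = 3.44 − (4.4)(0.76) = 0.096
var(U) = 0.72,  var(V) = 0.1824
ρ = 0.096 / √(0.72·0.1824) ≈ 0.265

0.265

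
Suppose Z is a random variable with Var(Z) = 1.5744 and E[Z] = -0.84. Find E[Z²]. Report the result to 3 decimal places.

2.280

E[Z²] = Var(Z) + (E[Z])² = 1.5744 + (-0.84)² = 2.28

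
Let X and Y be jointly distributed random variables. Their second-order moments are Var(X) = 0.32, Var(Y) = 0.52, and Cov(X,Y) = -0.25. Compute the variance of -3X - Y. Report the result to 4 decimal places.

1.9000

Var(-3X - Y) = (-3)²·Var(X) + (-1)²·Var(Y) + 2·(-3)·(-1)·Cov(X,Y)
= 9·0.32 + 1·0.52 + 6·-0.25 = 1.9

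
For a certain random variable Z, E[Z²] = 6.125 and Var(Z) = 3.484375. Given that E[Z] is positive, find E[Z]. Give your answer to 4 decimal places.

(E[Z])² = E[Z²] − Var(Z) = 6.125 − 3.484375 = 2.640625
E[Z] = √2.640625 = 1.625

1.6250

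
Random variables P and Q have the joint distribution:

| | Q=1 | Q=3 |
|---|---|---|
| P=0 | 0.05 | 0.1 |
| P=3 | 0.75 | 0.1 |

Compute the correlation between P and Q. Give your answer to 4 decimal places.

-0.4901

E[P] = 2.55,  E[Q] = 1.4
E[PQ] = 3.15
cov(P,Q) = E[PQ] − E[P]E[Q] = 3.15 − (2.55)(1.4) = -0.42
var(P) = 1.1475,  var(Q) = 0.64
ρ = -0.42 / √(1.1475·0.64) ≈ -0.4901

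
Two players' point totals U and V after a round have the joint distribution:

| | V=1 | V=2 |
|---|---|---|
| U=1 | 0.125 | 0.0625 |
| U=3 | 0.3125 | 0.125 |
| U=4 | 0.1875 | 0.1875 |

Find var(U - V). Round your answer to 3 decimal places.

E[U] = 3,  E[V] = 1.375,  E[UV] = 4.1875
var(U) = 10.125 − (3)² = 1.125;  var(V) = 2.125 − (1.375)² = 0.234375
Cov(U,V) = 4.1875 − (3)(1.375) = 0.0625
var(U - V) = (1)²·1.125 + (-1)²·0.234375 + 2·(1)·(-1)·0.0625 = 1.234375

1.234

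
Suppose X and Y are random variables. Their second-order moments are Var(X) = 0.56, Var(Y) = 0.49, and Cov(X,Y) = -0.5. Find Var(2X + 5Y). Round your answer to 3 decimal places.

4.490

Var(2X + 5Y) = (2)²·Var(X) + (5)²·Var(Y) + 2·(2)·(5)·Cov(X,Y)
= 4·0.56 + 25·0.49 + 20·-0.5 = 4.49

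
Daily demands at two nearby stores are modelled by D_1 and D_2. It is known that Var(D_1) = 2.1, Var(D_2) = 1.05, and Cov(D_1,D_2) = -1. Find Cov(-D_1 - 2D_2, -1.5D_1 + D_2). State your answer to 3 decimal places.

Cov(-D_1 - 2D_2, -1.5D_1 + D_2) = (-1)(-1.5)Var(D_1) + (-2)(1)Var(D_2) + [(-1)(1) + (-2)(-1.5)]Cov(D_1,D_2)
= 1.5·2.1 + -2·1.05 + 2·-1 = -0.95

-0.950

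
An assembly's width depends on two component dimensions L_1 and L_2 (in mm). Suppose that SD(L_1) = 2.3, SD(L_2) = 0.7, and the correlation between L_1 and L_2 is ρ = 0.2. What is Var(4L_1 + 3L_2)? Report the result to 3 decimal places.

96.778

Var(L_1) = (2.3)² = 5.29;  Var(L_2) = (0.7)² = 0.49
Cov(L_1,L_2) = ρ·SD(L_1)·SD(L_2) = 0.2·2.3·0.7 = 0.322
Var(4L_1 + 3L_2) = (4)²·Var(L_1) + (3)²·Var(L_2) + 2·(4)·(3)·Cov(L_1,L_2)
= 16·5.29 + 9·0.49 + 24·0.322 = 96.778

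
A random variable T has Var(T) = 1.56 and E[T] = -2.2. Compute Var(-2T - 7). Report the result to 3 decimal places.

Var(-2T - 7) = (-2)²·Var(T) = 4·1.56 = 6.24

6.240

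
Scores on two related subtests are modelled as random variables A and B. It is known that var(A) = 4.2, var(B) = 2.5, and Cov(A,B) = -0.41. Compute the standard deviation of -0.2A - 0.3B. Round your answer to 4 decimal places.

var(-0.2A - 0.3B) = (-0.2)²·var(A) + (-0.3)²·var(B) + 2·(-0.2)·(-0.3)·Cov(A,B)
= 0.04·4.2 + 0.09·2.5 + 0.12·-0.41 = 0.3438
σ(-0.2A - 0.3B) = √0.3438 ≈ 0.5863

0.5863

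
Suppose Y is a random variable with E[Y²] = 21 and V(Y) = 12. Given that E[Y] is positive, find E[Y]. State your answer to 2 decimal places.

(E[Y])² = E[Y²] − V(Y) = 21 − 12 = 9
E[Y] = √9 = 3

3.00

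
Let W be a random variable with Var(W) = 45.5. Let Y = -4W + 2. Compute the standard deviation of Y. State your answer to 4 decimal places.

26.9815

Var(-4W + 2) = (-4)²·45.5 = 728
SD(Y) = √728 ≈ 26.9815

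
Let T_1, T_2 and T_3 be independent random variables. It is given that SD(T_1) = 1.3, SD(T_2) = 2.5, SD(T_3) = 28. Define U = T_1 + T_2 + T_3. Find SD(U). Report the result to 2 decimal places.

28.14

Var(T_1) = 1.69, Var(T_2) = 6.25, Var(T_3) = 784
By independence, Var(U) = (1)²Var(T_1) + (1)²Var(T_2) + (1)²Var(T_3)
= (1)²·1.69 + (1)²·6.25 + (1)²·784 = 791.94
SD(U) = √791.94 ≈ 28.14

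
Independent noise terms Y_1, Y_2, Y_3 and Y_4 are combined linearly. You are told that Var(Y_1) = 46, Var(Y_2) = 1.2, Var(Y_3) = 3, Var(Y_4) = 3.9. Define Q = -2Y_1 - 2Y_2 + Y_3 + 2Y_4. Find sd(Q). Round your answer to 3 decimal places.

By independence, Var(Q) = (-2)²Var(Y_1) + (-2)²Var(Y_2) + (1)²Var(Y_3) + (2)²Var(Y_4)
= (-2)²·46 + (-2)²·1.2 + (1)²·3 + (2)²·3.9 = 207.4
sd(Q) = √207.4 ≈ 14.401

14.401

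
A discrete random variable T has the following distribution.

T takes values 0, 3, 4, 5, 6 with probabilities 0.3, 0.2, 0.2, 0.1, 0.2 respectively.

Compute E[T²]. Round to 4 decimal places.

E[T²] = (0)²(0.3) + (3)²(0.2) + (4)²(0.2) + (5)²(0.1) + (6)²(0.2) = 14.7

14.7000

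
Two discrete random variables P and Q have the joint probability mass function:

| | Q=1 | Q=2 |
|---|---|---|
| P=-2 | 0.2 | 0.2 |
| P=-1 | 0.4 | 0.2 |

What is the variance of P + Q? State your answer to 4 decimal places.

0.4000

E[P] = -1.4,  E[Q] = 1.4,  E[PQ] = -2
Var(P) = 2.2 − (-1.4)² = 0.24;  Var(Q) = 2.2 − (1.4)² = 0.24
Cov(P,Q) = -2 − (-1.4)(1.4) = -0.04
Var(P + Q) = (1)²·0.24 + (1)²·0.24 + 2·(1)·(1)·-0.04 = 0.4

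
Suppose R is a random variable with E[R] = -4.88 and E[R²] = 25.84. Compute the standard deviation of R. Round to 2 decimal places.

1.42

V(R) = 25.84 − (-4.88)² = 2.0256
SD(R) = √2.0256 ≈ 1.42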